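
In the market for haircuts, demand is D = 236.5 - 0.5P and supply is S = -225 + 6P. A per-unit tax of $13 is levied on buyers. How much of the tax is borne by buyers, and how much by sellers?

Buyers bear $12, sellers bear $1

Pre-tax equilibrium: P* = 71, Q* = 201.
Tax on buyers shifts demand to D = 236.5 − 0.5(P + 13) = 230 - 0.5P.
230 - 0.5P = -225 + 6P gives seller price Ps = 70; buyers pay Pb = 70 + 13 = 83.
New quantity: Q = 236.5 − 0.5(83) = 195.
Buyer burden = 83 − 71 = 12; seller burden = 71 − 70 = 1.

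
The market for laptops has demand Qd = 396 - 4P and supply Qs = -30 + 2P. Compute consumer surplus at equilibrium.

Equilibrium: 396 - 4P = -30 + 2P gives P* = 71, Q* = 112.
Demand choke price (Qd = 0): P = 99.
CS = ½(99 − 71)(112) = 1568.

Consumer surplus = 1568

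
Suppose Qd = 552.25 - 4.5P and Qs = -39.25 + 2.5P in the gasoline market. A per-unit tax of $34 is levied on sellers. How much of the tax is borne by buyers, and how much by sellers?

Pre-tax equilibrium: P* = 84.5, Q* = 172.
Tax on sellers shifts supply to Qs = -39.25 + 2.5(P − 34) = -124.25 + 2.5P.
552.25 - 4.5P = -124.25 + 2.5P gives buyer price Pb = 1353/14; sellers receive Ps = 1353/14 − 34 = 877/14.
New quantity: Q = 552.25 − 4.5(1353/14) = 1643/14.
Buyer burden = 1353/14 − 84.5 = 85/7; seller burden = 84.5 − 877/14 = 153/7.

Buyers bear 85/7, sellers bear 153/7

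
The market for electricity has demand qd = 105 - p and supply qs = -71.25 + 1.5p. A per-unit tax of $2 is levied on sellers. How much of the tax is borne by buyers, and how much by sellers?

Pre-tax equilibrium: p* = 70.5, q* = 34.5.
Tax on sellers shifts supply to qs = -71.25 + 1.5(p − 2) = -74.25 + 1.5p.
105 - p = -74.25 + 1.5p gives buyer price pb = 71.7; sellers receive ps = 71.7 − 2 = 69.7.
New quantity: q = 105 − 1(71.7) = 33.3.
Buyer burden = 71.7 − 70.5 = 1.2; seller burden = 70.5 − 69.7 = 0.8.

Buyers bear $1.2, sellers bear $0.8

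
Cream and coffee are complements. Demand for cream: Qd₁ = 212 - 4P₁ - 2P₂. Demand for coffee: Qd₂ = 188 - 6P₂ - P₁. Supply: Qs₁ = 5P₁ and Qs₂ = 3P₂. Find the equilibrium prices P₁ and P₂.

Market 1: 212 - 4P₁ - 2P₂ = 5P₁ → 9P₁ + 2P₂ = 212.
Market 2: 9P₂ + P₁ = 188.
Eliminating P₂: 9×(1) − 2×(2) gives 79P₁ = 1532, so P₁ = 1532/79.
Back-substitute into (2): P₂ = (188 − 1×1532/79) / 9 = 1480/79.

P₁ = 1532/79, P₂ = 1480/79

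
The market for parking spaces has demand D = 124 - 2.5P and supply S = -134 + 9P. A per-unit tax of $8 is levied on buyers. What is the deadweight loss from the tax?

Deadweight loss = 1440/23

Pre-tax equilibrium: P* = 516/23, Q* = 1562/23.
Tax on buyers shifts demand to D = 124 − 2.5(P + 8) = 104 - 2.5P.
104 - 2.5P = -134 + 9P gives seller price Ps = 476/23; buyers pay Pb = 476/23 + 8 = 660/23.
New quantity: Q = 124 − 2.5(660/23) = 1202/23.
DWL = ½ × 8 × (1562/23 − 1202/23) = 1440/23.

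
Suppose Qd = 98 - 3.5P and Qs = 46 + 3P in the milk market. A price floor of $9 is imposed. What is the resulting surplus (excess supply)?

Surplus = 6.5

Equilibrium price would be P* = 8, so the floor at 9 binds.
At P = 9: Qd = 66.5, Qs = 73.
Surplus = 73 − 66.5 = 6.5.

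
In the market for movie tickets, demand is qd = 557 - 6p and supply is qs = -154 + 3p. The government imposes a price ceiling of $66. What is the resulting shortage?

Shortage = 117

Equilibrium price would be p* = 79, so the ceiling at 66 binds.
At p = 66: qd = 557 − 6(66) = 161, qs = -154 + 3(66) = 44.
Shortage = 161 − 44 = 117.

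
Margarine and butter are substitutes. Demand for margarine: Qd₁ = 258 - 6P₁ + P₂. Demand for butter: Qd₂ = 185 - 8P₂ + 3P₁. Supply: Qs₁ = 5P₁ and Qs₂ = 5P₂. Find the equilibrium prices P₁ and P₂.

P₁ = 3539/140, P₂ = 2809/140

Market 1: 258 - 6P₁ + P₂ = 5P₁ → 11P₁ - P₂ = 258.
Market 2: 13P₂ - 3P₁ = 185.
Eliminating P₂: 13×(1) + 1×(2) gives 140P₁ = 3539, so P₁ = 3539/140.
Back-substitute into (2): P₂ = (185 + 3×3539/140) / 13 = 2809/140.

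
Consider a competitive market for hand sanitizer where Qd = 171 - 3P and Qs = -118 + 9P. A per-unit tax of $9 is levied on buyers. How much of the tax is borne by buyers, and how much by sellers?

Buyers bear $6.75, sellers bear $2.25

Pre-tax equilibrium: P* = 289/12, Q* = 98.75.
Tax on buyers shifts demand to Qd = 171 − 3(P + 9) = 144 - 3P.
144 - 3P = -118 + 9P gives seller price Ps = 131/6; buyers pay Pb = 131/6 + 9 = 185/6.
New quantity: Q = 171 − 3(185/6) = 78.5.
Buyer burden = 185/6 − 289/12 = 6.75; seller burden = 289/12 − 131/6 = 2.25.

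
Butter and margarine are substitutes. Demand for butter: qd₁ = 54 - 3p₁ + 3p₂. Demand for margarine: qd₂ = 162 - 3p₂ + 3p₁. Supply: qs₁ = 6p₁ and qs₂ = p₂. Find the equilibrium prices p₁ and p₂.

p₁ = 26, p₂ = 60

Market 1: 54 - 3p₁ + 3p₂ = 6p₁ → 9p₁ - 3p₂ = 54.
Market 2: 4p₂ - 3p₁ = 162.
Eliminating p₂: 4×(1) + 3×(2) gives 27p₁ = 702, so p₁ = 26.
Back-substitute into (2): p₂ = (162 + 3×26) / 4 = 60.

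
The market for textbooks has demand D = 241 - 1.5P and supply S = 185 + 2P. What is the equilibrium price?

Set D = S: 241 - 1.5P = 185 + 2P.
56 = 3.5P, so P* = 16.
Q* = 241 − 1.5(16) = 217.

P* = 16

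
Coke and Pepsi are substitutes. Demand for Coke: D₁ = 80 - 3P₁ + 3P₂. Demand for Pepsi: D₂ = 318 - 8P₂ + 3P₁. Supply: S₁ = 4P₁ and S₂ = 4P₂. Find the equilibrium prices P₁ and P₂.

Market 1: 80 - 3P₁ + 3P₂ = 4P₁ → 7P₁ - 3P₂ = 80.
Market 2: 12P₂ - 3P₁ = 318.
Eliminating P₂: 12×(1) + 3×(2) gives 75P₁ = 1914, so P₁ = 25.52.
Back-substitute into (2): P₂ = (318 + 3×25.52) / 12 = 32.88.

P₁ = 25.52, P₂ = 32.88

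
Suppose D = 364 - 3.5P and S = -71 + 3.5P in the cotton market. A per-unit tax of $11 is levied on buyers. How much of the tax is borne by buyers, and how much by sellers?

Pre-tax equilibrium: P* = 435/7, Q* = 146.5.
Tax on buyers shifts demand to D = 364 − 3.5(P + 11) = 325.5 - 3.5P.
325.5 - 3.5P = -71 + 3.5P gives seller price Ps = 793/14; buyers pay Pb = 793/14 + 11 = 947/14.
New quantity: Q = 364 − 3.5(947/14) = 127.25.
Buyer burden = 947/14 − 435/7 = 5.5; seller burden = 435/7 − 793/14 = 5.5.

Buyers bear $5.5, sellers bear $5.5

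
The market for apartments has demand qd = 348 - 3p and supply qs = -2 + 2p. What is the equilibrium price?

Set qd = qs: 348 - 3p = -2 + 2p.
350 = 5p, so p* = 70.
q* = 348 − 3(70) = 138.

p* = 70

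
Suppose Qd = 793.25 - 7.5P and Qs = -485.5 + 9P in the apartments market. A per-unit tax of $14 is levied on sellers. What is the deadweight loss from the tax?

Deadweight loss = 4410/11

Pre-tax equilibrium: P* = 77.5, Q* = 212.
Tax on sellers shifts supply to Qs = -485.5 + 9(P − 14) = -611.5 + 9P.
793.25 - 7.5P = -611.5 + 9P gives buyer price Pb = 1873/22; sellers receive Ps = 1873/22 − 14 = 1565/22.
New quantity: Q = 793.25 − 7.5(1873/22) = 1702/11.
DWL = ½ × 14 × (212 − 1702/11) = 4410/11.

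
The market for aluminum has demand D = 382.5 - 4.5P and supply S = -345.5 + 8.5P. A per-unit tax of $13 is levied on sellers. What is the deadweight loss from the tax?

Pre-tax equilibrium: P* = 56, Q* = 130.5.
Tax on sellers shifts supply to S = -345.5 + 8.5(P − 13) = -456 + 8.5P.
382.5 - 4.5P = -456 + 8.5P gives buyer price Pb = 64.5; sellers receive Ps = 64.5 − 13 = 51.5.
New quantity: Q = 382.5 − 4.5(64.5) = 92.25.
DWL = ½ × 13 × (130.5 − 92.25) = 248.625.

Deadweight loss = 248.625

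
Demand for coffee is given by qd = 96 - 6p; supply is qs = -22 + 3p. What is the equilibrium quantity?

q* = 52/3

Set qd = qs: 96 - 6p = -22 + 3p.
118 = 9p, so p* = 118/9.
q* = 96 − 6(118/9) = 52/3.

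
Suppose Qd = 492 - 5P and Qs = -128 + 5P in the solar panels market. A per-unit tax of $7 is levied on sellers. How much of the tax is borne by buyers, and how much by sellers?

Pre-tax equilibrium: P* = 62, Q* = 182.
Tax on sellers shifts supply to Qs = -128 + 5(P − 7) = -163 + 5P.
492 - 5P = -163 + 5P gives buyer price Pb = 65.5; sellers receive Ps = 65.5 − 7 = 58.5.
New quantity: Q = 492 − 5(65.5) = 164.5.
Buyer burden = 65.5 − 62 = 3.5; seller burden = 62 − 58.5 = 3.5.

Buyers bear $3.5, sellers bear $3.5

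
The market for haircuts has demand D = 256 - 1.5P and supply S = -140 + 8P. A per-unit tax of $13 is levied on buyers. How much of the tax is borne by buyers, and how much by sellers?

Pre-tax equilibrium: P* = 792/19, Q* = 3676/19.
Tax on buyers shifts demand to D = 256 − 1.5(P + 13) = 236.5 - 1.5P.
236.5 - 1.5P = -140 + 8P gives seller price Ps = 753/19; buyers pay Pb = 753/19 + 13 = 1000/19.
New quantity: Q = 256 − 1.5(1000/19) = 3364/19.
Buyer burden = 1000/19 − 792/19 = 208/19; seller burden = 792/19 − 753/19 = 39/19.

Buyers bear 208/19, sellers bear 39/19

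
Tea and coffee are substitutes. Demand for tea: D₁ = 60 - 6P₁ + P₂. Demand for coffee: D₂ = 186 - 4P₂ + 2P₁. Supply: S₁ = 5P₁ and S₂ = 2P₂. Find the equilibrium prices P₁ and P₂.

P₁ = 8.53125, P₂ = 33.84375

Market 1: 60 - 6P₁ + P₂ = 5P₁ → 11P₁ - P₂ = 60.
Market 2: 6P₂ - 2P₁ = 186.
Eliminating P₂: 6×(1) + 1×(2) gives 64P₁ = 546, so P₁ = 8.53125.
Back-substitute into (2): P₂ = (186 + 2×8.53125) / 6 = 33.84375.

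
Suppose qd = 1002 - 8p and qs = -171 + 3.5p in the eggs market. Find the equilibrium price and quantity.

p* = 102, q* = 186

Set qd = qs: 1002 - 8p = -171 + 3.5p.
1173 = 11.5p, so p* = 102.
q* = 1002 − 8(102) = 186.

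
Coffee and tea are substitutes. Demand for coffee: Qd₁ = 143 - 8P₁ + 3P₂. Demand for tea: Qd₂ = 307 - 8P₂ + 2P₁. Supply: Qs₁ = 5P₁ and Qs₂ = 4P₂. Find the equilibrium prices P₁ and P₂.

P₁ = 17.58, P₂ = 4277/150

Market 1: 143 - 8P₁ + 3P₂ = 5P₁ → 13P₁ - 3P₂ = 143.
Market 2: 12P₂ - 2P₁ = 307.
Eliminating P₂: 12×(1) + 3×(2) gives 150P₁ = 2637, so P₁ = 17.58.
Back-substitute into (2): P₂ = (307 + 2×17.58) / 12 = 4277/150.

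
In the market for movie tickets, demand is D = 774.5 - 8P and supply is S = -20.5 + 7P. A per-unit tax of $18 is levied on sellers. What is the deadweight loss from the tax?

Pre-tax equilibrium: P* = 53, Q* = 350.5.
Tax on sellers shifts supply to S = -20.5 + 7(P − 18) = -146.5 + 7P.
774.5 - 8P = -146.5 + 7P gives buyer price Pb = 61.4; sellers receive Ps = 61.4 − 18 = 43.4.
New quantity: Q = 774.5 − 8(61.4) = 283.3.
DWL = ½ × 18 × (350.5 − 283.3) = 604.8.

Deadweight loss = 604.8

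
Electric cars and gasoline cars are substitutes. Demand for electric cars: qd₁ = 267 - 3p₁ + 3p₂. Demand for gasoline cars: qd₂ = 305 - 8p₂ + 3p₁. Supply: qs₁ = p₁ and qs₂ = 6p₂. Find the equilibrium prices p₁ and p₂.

p₁ = 99, p₂ = 43

Market 1: 267 - 3p₁ + 3p₂ = p₁ → 4p₁ - 3p₂ = 267.
Market 2: 14p₂ - 3p₁ = 305.
Eliminating p₂: 14×(1) + 3×(2) gives 47p₁ = 4653, so p₁ = 99.
Back-substitute into (2): p₂ = (305 + 3×99) / 14 = 43.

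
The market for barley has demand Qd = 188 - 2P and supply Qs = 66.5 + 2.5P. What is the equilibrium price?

P* = 27

Set Qd = Qs: 188 - 2P = 66.5 + 2.5P.
121.5 = 4.5P, so P* = 27.
Q* = 188 − 2(27) = 134.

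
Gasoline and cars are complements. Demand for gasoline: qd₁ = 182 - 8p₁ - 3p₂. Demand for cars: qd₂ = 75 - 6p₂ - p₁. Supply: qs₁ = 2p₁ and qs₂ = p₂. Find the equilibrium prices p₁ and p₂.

p₁ = 1049/67, p₂ = 568/67

Market 1: 182 - 8p₁ - 3p₂ = 2p₁ → 10p₁ + 3p₂ = 182.
Market 2: 7p₂ + p₁ = 75.
Eliminating p₂: 7×(1) − 3×(2) gives 67p₁ = 1049, so p₁ = 1049/67.
Back-substitute into (2): p₂ = (75 − 1×1049/67) / 7 = 568/67.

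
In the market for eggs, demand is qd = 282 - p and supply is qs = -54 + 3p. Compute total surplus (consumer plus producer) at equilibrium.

Equilibrium: 282 - p = -54 + 3p gives p* = 84, q* = 198.
Demand choke price: p = 282; supply starts at p = 18.
CS = ½(282 − 84)(198) = 19602; PS = ½(84 − 18)(198) = 6534.

Total surplus = 26136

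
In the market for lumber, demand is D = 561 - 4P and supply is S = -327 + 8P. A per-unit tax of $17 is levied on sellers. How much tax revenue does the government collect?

Tax revenue = 11203/3

Pre-tax equilibrium: P* = 74, Q* = 265.
Tax on sellers shifts supply to S = -327 + 8(P − 17) = -463 + 8P.
561 - 4P = -463 + 8P gives buyer price Pb = 256/3; sellers receive Ps = 256/3 − 17 = 205/3.
New quantity: Q = 561 − 4(256/3) = 659/3.
Revenue = 17 × 659/3 = 11203/3.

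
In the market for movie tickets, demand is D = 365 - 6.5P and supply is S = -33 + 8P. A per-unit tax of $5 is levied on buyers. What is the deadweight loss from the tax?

Deadweight loss = 1300/29

Pre-tax equilibrium: P* = 796/29, Q* = 5411/29.
Tax on buyers shifts demand to D = 365 − 6.5(P + 5) = 332.5 - 6.5P.
332.5 - 6.5P = -33 + 8P gives seller price Ps = 731/29; buyers pay Pb = 731/29 + 5 = 876/29.
New quantity: Q = 365 − 6.5(876/29) = 4891/29.
DWL = ½ × 5 × (5411/29 − 4891/29) = 1300/29.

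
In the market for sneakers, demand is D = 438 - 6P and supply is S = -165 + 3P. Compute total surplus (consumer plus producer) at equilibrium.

Total surplus = 324

Equilibrium: 438 - 6P = -165 + 3P gives P* = 67, Q* = 36.
Demand choke price: P = 73; supply starts at P = 55.
CS = ½(73 − 67)(36) = 108; PS = ½(67 − 55)(36) = 216.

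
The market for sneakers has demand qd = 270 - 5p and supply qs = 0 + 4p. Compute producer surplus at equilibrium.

Equilibrium: 270 - 5p = 0 + 4p gives p* = 30, q* = 120.
Supply starts at p = 0 (where qs = 0).
PS = ½(30 − 0)(120) = 1800.

Producer surplus = 1800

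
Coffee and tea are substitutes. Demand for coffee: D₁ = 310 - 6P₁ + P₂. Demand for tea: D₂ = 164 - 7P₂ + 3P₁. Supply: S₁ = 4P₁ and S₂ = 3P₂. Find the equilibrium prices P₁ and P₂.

Market 1: 310 - 6P₁ + P₂ = 4P₁ → 10P₁ - P₂ = 310.
Market 2: 10P₂ - 3P₁ = 164.
Eliminating P₂: 10×(1) + 1×(2) gives 97P₁ = 3264, so P₁ = 3264/97.
Back-substitute into (2): P₂ = (164 + 3×3264/97) / 10 = 2570/97.

P₁ = 3264/97, P₂ = 2570/97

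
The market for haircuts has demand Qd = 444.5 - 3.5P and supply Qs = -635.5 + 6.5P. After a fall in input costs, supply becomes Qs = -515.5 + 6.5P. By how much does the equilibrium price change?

ΔP = -12

Original equilibrium: P* = 108, Q* = 66.5.
New equilibrium: 444.5 - 3.5P = -515.5 + 6.5P, so 960 = 10P and P' = 96; Q' = 444.5 − 3.5(96) = 108.5.
Change in price: 96 − 108 = -12.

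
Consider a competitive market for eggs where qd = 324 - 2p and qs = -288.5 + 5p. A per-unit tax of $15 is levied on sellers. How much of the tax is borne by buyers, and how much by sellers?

Pre-tax equilibrium: p* = 87.5, q* = 149.
Tax on sellers shifts supply to qs = -288.5 + 5(p − 15) = -363.5 + 5p.
324 - 2p = -363.5 + 5p gives buyer price pb = 1375/14; sellers receive ps = 1375/14 − 15 = 1165/14.
New quantity: q = 324 − 2(1375/14) = 893/7.
Buyer burden = 1375/14 − 87.5 = 75/7; seller burden = 87.5 − 1165/14 = 30/7.

Buyers bear 75/7, sellers bear 30/7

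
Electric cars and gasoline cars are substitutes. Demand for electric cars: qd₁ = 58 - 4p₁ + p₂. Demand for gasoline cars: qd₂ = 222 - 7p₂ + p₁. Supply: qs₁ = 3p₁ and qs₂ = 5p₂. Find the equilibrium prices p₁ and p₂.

Market 1: 58 - 4p₁ + p₂ = 3p₁ → 7p₁ - p₂ = 58.
Market 2: 12p₂ - p₁ = 222.
Eliminating p₂: 12×(1) + 1×(2) gives 83p₁ = 918, so p₁ = 918/83.
Back-substitute into (2): p₂ = (222 + 1×918/83) / 12 = 1612/83.

p₁ = 918/83, p₂ = 1612/83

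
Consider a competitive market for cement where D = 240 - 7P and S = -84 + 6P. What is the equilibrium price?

P* = 324/13

Set D = S: 240 - 7P = -84 + 6P.
324 = 13P, so P* = 324/13.
Q* = 240 − 7(324/13) = 852/13.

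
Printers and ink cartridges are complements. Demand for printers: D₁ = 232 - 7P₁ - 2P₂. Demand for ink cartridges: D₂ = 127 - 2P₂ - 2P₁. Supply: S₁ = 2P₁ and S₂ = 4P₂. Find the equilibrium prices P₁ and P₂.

P₁ = 22.76, P₂ = 13.58

Market 1: 232 - 7P₁ - 2P₂ = 2P₁ → 9P₁ + 2P₂ = 232.
Market 2: 6P₂ + 2P₁ = 127.
Eliminating P₂: 6×(1) − 2×(2) gives 50P₁ = 1138, so P₁ = 22.76.
Back-substitute into (2): P₂ = (127 − 2×22.76) / 6 = 13.58.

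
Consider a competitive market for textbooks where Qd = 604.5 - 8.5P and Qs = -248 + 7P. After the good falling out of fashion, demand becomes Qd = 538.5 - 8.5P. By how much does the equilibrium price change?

Original equilibrium: P* = 55, Q* = 137.
New equilibrium: 538.5 - 8.5P = -248 + 7P, so 786.5 = 15.5P and P' = 1573/31; Q' = 538.5 − 8.5(1573/31) = 3323/31.
Change in price: 1573/31 − 55 = -132/31.

ΔP = -132/31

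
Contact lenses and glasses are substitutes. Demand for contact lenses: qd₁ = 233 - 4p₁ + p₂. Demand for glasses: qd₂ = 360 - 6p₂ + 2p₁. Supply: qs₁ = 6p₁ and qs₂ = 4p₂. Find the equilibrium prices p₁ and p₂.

Market 1: 233 - 4p₁ + p₂ = 6p₁ → 10p₁ - p₂ = 233.
Market 2: 10p₂ - 2p₁ = 360.
Eliminating p₂: 10×(1) + 1×(2) gives 98p₁ = 2690, so p₁ = 1345/49.
Back-substitute into (2): p₂ = (360 + 2×1345/49) / 10 = 2033/49.

p₁ = 1345/49, p₂ = 2033/49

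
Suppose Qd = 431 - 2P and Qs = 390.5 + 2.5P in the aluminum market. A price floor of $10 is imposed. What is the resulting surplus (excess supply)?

Surplus = 4.5

Equilibrium price would be P* = 9, so the floor at 10 binds.
At P = 10: Qd = 411, Qs = 415.5.
Surplus = 415.5 − 411 = 4.5.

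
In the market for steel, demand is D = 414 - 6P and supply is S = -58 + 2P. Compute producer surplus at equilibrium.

Equilibrium: 414 - 6P = -58 + 2P gives P* = 59, Q* = 60.
Supply starts at P = 29 (where S = 0).
PS = ½(59 − 29)(60) = 900.

Producer surplus = 900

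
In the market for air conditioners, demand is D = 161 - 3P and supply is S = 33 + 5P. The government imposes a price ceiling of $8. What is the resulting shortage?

Shortage = 64

Equilibrium price would be P* = 16, so the ceiling at 8 binds.
At P = 8: D = 161 − 3(8) = 137, S = 33 + 5(8) = 73.
Shortage = 137 − 73 = 64.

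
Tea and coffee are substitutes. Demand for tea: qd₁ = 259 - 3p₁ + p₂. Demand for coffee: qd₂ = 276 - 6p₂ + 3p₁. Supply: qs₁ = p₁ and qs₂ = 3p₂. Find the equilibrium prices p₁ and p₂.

Market 1: 259 - 3p₁ + p₂ = p₁ → 4p₁ - p₂ = 259.
Market 2: 9p₂ - 3p₁ = 276.
Eliminating p₂: 9×(1) + 1×(2) gives 33p₁ = 2607, so p₁ = 79.
Back-substitute into (2): p₂ = (276 + 3×79) / 9 = 57.

p₁ = 79, p₂ = 57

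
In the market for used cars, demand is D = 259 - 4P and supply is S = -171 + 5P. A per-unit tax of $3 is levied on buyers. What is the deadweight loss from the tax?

Deadweight loss = 10

Pre-tax equilibrium: P* = 430/9, Q* = 611/9.
Tax on buyers shifts demand to D = 259 − 4(P + 3) = 247 - 4P.
247 - 4P = -171 + 5P gives seller price Ps = 418/9; buyers pay Pb = 418/9 + 3 = 445/9.
New quantity: Q = 259 − 4(445/9) = 551/9.
DWL = ½ × 3 × (611/9 − 551/9) = 10.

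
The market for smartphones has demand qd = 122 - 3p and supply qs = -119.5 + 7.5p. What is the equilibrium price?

Set qd = qs: 122 - 3p = -119.5 + 7.5p.
241.5 = 10.5p, so p* = 23.
q* = 122 − 3(23) = 53.

p* = 23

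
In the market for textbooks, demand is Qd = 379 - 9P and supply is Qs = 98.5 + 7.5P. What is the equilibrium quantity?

Q* = 226

Set Qd = Qs: 379 - 9P = 98.5 + 7.5P.
280.5 = 16.5P, so P* = 17.
Q* = 379 − 9(17) = 226.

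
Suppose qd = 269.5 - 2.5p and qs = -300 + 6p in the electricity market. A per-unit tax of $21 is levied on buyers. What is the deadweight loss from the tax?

Pre-tax equilibrium: p* = 67, q* = 102.
Tax on buyers shifts demand to qd = 269.5 − 2.5(p + 21) = 217 - 2.5p.
217 - 2.5p = -300 + 6p gives seller price ps = 1034/17; buyers pay pb = 1034/17 + 21 = 1391/17.
New quantity: q = 269.5 − 2.5(1391/17) = 1104/17.
DWL = ½ × 21 × (102 − 1104/17) = 6615/17.

Deadweight loss = 6615/17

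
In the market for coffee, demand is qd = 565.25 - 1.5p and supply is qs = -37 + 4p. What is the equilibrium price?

p* = 109.5

Set qd = qs: 565.25 - 1.5p = -37 + 4p.
602.25 = 5.5p, so p* = 109.5.
q* = 565.25 − 1.5(109.5) = 401.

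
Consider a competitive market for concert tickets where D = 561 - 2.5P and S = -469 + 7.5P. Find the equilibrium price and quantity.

P* = 103, Q* = 303.5

Set D = S: 561 - 2.5P = -469 + 7.5P.
1030 = 10P, so P* = 103.
Q* = 561 − 2.5(103) = 303.5.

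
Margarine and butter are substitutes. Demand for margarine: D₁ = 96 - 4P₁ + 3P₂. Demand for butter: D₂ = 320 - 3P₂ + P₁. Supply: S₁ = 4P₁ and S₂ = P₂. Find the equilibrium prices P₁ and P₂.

Market 1: 96 - 4P₁ + 3P₂ = 4P₁ → 8P₁ - 3P₂ = 96.
Market 2: 4P₂ - P₁ = 320.
Eliminating P₂: 4×(1) + 3×(2) gives 29P₁ = 1344, so P₁ = 1344/29.
Back-substitute into (2): P₂ = (320 + 1×1344/29) / 4 = 2656/29.

P₁ = 1344/29, P₂ = 2656/29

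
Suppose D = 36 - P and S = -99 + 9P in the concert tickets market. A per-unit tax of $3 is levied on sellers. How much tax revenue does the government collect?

Pre-tax equilibrium: P* = 13.5, Q* = 22.5.
Tax on sellers shifts supply to S = -99 + 9(P − 3) = -126 + 9P.
36 - P = -126 + 9P gives buyer price Pb = 16.2; sellers receive Ps = 16.2 − 3 = 13.2.
New quantity: Q = 36 − 1(16.2) = 19.8.
Revenue = 3 × 19.8 = 59.4.

Tax revenue = 59.4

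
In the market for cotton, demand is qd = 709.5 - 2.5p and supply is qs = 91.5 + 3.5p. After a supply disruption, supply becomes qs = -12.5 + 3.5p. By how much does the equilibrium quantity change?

Original equilibrium: p* = 103, q* = 452.
New equilibrium: 709.5 - 2.5p = -12.5 + 3.5p, so 722 = 6p and p' = 361/3; q' = 709.5 − 2.5(361/3) = 1226/3.
Change in quantity: 1226/3 − 452 = -130/3.

Δq = -130/3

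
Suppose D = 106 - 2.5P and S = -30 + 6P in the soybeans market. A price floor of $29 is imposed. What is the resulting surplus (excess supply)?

Surplus = 110.5

Equilibrium price would be P* = 16, so the floor at 29 binds.
At P = 29: D = 33.5, S = 144.
Surplus = 144 − 33.5 = 110.5.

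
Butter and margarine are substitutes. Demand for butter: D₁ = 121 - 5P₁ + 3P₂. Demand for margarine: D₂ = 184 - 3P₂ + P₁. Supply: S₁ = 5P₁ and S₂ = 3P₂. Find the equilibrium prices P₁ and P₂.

P₁ = 426/19, P₂ = 1961/57

Market 1: 121 - 5P₁ + 3P₂ = 5P₁ → 10P₁ - 3P₂ = 121.
Market 2: 6P₂ - P₁ = 184.
Eliminating P₂: 6×(1) + 3×(2) gives 57P₁ = 1278, so P₁ = 426/19.
Back-substitute into (2): P₂ = (184 + 1×426/19) / 6 = 1961/57.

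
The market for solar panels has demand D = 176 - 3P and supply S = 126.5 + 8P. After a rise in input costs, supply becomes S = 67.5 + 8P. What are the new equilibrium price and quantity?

P' = 217/22, Q' = 3221/22

Original equilibrium: P* = 4.5, Q* = 162.5.
New equilibrium: 176 - 3P = 67.5 + 8P, so 108.5 = 11P and P' = 217/22; Q' = 176 − 3(217/22) = 3221/22.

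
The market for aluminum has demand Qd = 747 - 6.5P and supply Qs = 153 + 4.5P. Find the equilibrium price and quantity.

Set Qd = Qs: 747 - 6.5P = 153 + 4.5P.
594 = 11P, so P* = 54.
Q* = 747 − 6.5(54) = 396.

P* = 54, Q* = 396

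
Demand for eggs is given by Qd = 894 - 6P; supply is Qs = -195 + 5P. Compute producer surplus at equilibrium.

Producer surplus = 9000

Equilibrium: 894 - 6P = -195 + 5P gives P* = 99, Q* = 300.
Supply starts at P = 39 (where Qs = 0).
PS = ½(99 − 39)(300) = 9000.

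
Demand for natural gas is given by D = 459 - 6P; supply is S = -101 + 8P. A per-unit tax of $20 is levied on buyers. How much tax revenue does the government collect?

Pre-tax equilibrium: P* = 40, Q* = 219.
Tax on buyers shifts demand to D = 459 − 6(P + 20) = 339 - 6P.
339 - 6P = -101 + 8P gives seller price Ps = 220/7; buyers pay Pb = 220/7 + 20 = 360/7.
New quantity: Q = 459 − 6(360/7) = 1053/7.
Revenue = 20 × 1053/7 = 21060/7.

Tax revenue = 21060/7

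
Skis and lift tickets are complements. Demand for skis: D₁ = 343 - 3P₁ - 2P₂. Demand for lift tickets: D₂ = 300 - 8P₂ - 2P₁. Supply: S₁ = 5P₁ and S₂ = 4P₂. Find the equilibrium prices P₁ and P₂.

P₁ = 879/23, P₂ = 857/46

Market 1: 343 - 3P₁ - 2P₂ = 5P₁ → 8P₁ + 2P₂ = 343.
Market 2: 12P₂ + 2P₁ = 300.
Eliminating P₂: 12×(1) − 2×(2) gives 92P₁ = 3516, so P₁ = 879/23.
Back-substitute into (2): P₂ = (300 − 2×879/23) / 12 = 857/46.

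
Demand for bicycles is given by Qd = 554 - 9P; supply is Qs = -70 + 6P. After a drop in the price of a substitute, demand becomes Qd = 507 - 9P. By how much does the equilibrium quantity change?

Original equilibrium: P* = 41.6, Q* = 179.6.
New equilibrium: 507 - 9P = -70 + 6P, so 577 = 15P and P' = 577/15; Q' = 507 − 9(577/15) = 160.8.
Change in quantity: 160.8 − 179.6 = -18.8.

ΔQ = -18.8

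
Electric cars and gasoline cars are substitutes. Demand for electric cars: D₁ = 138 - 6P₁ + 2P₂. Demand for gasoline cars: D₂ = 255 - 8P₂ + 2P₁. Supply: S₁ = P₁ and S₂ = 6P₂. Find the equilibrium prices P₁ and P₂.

Market 1: 138 - 6P₁ + 2P₂ = P₁ → 7P₁ - 2P₂ = 138.
Market 2: 14P₂ - 2P₁ = 255.
Eliminating P₂: 14×(1) + 2×(2) gives 94P₁ = 2442, so P₁ = 1221/47.
Back-substitute into (2): P₂ = (255 + 2×1221/47) / 14 = 2061/94.

P₁ = 1221/47, P₂ = 2061/94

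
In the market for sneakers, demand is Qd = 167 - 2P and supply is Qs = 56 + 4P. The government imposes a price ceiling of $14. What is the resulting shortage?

Equilibrium price would be P* = 18.5, so the ceiling at 14 binds.
At P = 14: Qd = 167 − 2(14) = 139, Qs = 56 + 4(14) = 112.
Shortage = 139 − 112 = 27.

Shortage = 27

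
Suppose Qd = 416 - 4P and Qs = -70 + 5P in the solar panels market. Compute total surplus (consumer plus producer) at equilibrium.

Equilibrium: 416 - 4P = -70 + 5P gives P* = 54, Q* = 200.
Demand choke price: P = 104; supply starts at P = 14.
CS = ½(104 − 54)(200) = 5000; PS = ½(54 − 14)(200) = 4000.

Total surplus = 9000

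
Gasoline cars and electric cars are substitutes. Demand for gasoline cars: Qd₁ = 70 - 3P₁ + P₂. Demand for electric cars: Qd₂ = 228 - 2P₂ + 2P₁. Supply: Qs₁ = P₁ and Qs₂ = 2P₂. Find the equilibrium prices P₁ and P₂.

Market 1: 70 - 3P₁ + P₂ = P₁ → 4P₁ - P₂ = 70.
Market 2: 4P₂ - 2P₁ = 228.
Eliminating P₂: 4×(1) + 1×(2) gives 14P₁ = 508, so P₁ = 254/7.
Back-substitute into (2): P₂ = (228 + 2×254/7) / 4 = 526/7.

P₁ = 254/7, P₂ = 526/7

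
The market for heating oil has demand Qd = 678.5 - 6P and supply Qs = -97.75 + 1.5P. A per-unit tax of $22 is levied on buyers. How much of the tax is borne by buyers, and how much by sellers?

Buyers bear $4.4, sellers bear $17.6

Pre-tax equilibrium: P* = 103.5, Q* = 57.5.
Tax on buyers shifts demand to Qd = 678.5 − 6(P + 22) = 546.5 - 6P.
546.5 - 6P = -97.75 + 1.5P gives seller price Ps = 85.9; buyers pay Pb = 85.9 + 22 = 107.9.
New quantity: Q = 678.5 − 6(107.9) = 31.1.
Buyer burden = 107.9 − 103.5 = 4.4; seller burden = 103.5 − 85.9 = 17.6.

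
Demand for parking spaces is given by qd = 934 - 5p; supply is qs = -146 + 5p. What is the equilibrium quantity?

Set qd = qs: 934 - 5p = -146 + 5p.
1080 = 10p, so p* = 108.
q* = 934 − 5(108) = 394.

q* = 394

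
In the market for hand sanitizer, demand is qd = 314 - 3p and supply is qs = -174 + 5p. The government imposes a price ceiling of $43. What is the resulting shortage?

Equilibrium price would be p* = 61, so the ceiling at 43 binds.
At p = 43: qd = 314 − 3(43) = 185, qs = -174 + 5(43) = 41.
Shortage = 185 − 41 = 144.

Shortage = 144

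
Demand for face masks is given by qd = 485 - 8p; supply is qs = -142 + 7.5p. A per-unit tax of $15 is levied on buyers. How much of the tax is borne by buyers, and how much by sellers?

Buyers bear 225/31, sellers bear 240/31

Pre-tax equilibrium: p* = 1254/31, q* = 5003/31.
Tax on buyers shifts demand to qd = 485 − 8(p + 15) = 365 - 8p.
365 - 8p = -142 + 7.5p gives seller price ps = 1014/31; buyers pay pb = 1014/31 + 15 = 1479/31.
New quantity: q = 485 − 8(1479/31) = 3203/31.
Buyer burden = 1479/31 − 1254/31 = 225/31; seller burden = 1254/31 − 1014/31 = 240/31.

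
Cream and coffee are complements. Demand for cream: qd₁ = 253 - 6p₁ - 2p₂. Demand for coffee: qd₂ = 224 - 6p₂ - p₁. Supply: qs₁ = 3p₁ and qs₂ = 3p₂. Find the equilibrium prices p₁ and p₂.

Market 1: 253 - 6p₁ - 2p₂ = 3p₁ → 9p₁ + 2p₂ = 253.
Market 2: 9p₂ + p₁ = 224.
Eliminating p₂: 9×(1) − 2×(2) gives 79p₁ = 1829, so p₁ = 1829/79.
Back-substitute into (2): p₂ = (224 − 1×1829/79) / 9 = 1763/79.

p₁ = 1829/79, p₂ = 1763/79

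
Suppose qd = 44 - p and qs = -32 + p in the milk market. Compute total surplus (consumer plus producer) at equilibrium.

Total surplus = 36

Equilibrium: 44 - p = -32 + p gives p* = 38, q* = 6.
Demand choke price: p = 44; supply starts at p = 32.
CS = ½(44 − 38)(6) = 18; PS = ½(38 − 32)(6) = 18.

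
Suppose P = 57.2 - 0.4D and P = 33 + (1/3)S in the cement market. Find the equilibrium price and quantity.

Set the two price expressions equal: 57.2 - 0.4Q = 33 + (1/3)Q.
24.2 = (11/15)Q, so Q* = 33.
P* = 57.2 − (0.4)(33) = 44.

P* = 44, Q* = 33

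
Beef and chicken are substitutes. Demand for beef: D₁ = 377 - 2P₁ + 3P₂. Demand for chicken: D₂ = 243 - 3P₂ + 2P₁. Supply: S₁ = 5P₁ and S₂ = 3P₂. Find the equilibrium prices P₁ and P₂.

P₁ = 997/12, P₂ = 2455/36

Market 1: 377 - 2P₁ + 3P₂ = 5P₁ → 7P₁ - 3P₂ = 377.
Market 2: 6P₂ - 2P₁ = 243.
Eliminating P₂: 6×(1) + 3×(2) gives 36P₁ = 2991, so P₁ = 997/12.
Back-substitute into (2): P₂ = (243 + 2×997/12) / 6 = 2455/36.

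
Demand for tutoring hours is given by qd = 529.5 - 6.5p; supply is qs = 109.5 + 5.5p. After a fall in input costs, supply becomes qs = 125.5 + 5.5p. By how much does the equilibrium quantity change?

Δq = 26/3

Original equilibrium: p* = 35, q* = 302.
New equilibrium: 529.5 - 6.5p = 125.5 + 5.5p, so 404 = 12p and p' = 101/3; q' = 529.5 − 6.5(101/3) = 932/3.
Change in quantity: 932/3 − 302 = 26/3.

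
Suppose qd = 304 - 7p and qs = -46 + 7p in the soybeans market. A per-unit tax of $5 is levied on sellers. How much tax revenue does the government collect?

Pre-tax equilibrium: p* = 25, q* = 129.
Tax on sellers shifts supply to qs = -46 + 7(p − 5) = -81 + 7p.
304 - 7p = -81 + 7p gives buyer price pb = 27.5; sellers receive ps = 27.5 − 5 = 22.5.
New quantity: q = 304 − 7(27.5) = 111.5.
Revenue = 5 × 111.5 = 557.5.

Tax revenue = 557.5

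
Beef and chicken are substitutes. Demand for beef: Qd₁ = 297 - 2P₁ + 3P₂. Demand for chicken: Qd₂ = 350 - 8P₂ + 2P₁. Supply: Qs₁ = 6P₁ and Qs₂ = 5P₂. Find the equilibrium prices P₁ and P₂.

Market 1: 297 - 2P₁ + 3P₂ = 6P₁ → 8P₁ - 3P₂ = 297.
Market 2: 13P₂ - 2P₁ = 350.
Eliminating P₂: 13×(1) + 3×(2) gives 98P₁ = 4911, so P₁ = 4911/98.
Back-substitute into (2): P₂ = (350 + 2×4911/98) / 13 = 1697/49.

P₁ = 4911/98, P₂ = 1697/49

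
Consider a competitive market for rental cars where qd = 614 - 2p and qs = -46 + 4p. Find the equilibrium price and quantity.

p* = 110, q* = 394

Set qd = qs: 614 - 2p = -46 + 4p.
660 = 6p, so p* = 110.
q* = 614 − 2(110) = 394.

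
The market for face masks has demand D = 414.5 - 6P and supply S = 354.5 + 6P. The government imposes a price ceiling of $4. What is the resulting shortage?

Shortage = 12

Equilibrium price would be P* = 5, so the ceiling at 4 binds.
At P = 4: D = 414.5 − 6(4) = 390.5, S = 354.5 + 6(4) = 378.5.
Shortage = 390.5 − 378.5 = 12.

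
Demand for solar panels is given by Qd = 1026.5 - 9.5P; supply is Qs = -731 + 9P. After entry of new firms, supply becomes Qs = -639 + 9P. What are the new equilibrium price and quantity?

P' = 3331/37, Q' = 6336/37

Original equilibrium: P* = 95, Q* = 124.
New equilibrium: 1026.5 - 9.5P = -639 + 9P, so 1665.5 = 18.5P and P' = 3331/37; Q' = 1026.5 − 9.5(3331/37) = 6336/37.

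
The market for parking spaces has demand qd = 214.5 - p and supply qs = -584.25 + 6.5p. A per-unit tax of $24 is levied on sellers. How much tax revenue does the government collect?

Pre-tax equilibrium: p* = 106.5, q* = 108.
Tax on sellers shifts supply to qs = -584.25 + 6.5(p − 24) = -740.25 + 6.5p.
214.5 - p = -740.25 + 6.5p gives buyer price pb = 127.3; sellers receive ps = 127.3 − 24 = 103.3.
New quantity: q = 214.5 − 1(127.3) = 87.2.
Revenue = 24 × 87.2 = 2092.8.

Tax revenue = 2092.8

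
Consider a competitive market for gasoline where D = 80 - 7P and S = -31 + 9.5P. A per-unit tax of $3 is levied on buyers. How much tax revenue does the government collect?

Pre-tax equilibrium: P* = 74/11, Q* = 362/11.
Tax on buyers shifts demand to D = 80 − 7(P + 3) = 59 - 7P.
59 - 7P = -31 + 9.5P gives seller price Ps = 60/11; buyers pay Pb = 60/11 + 3 = 93/11.
New quantity: Q = 80 − 7(93/11) = 229/11.
Revenue = 3 × 229/11 = 687/11.

Tax revenue = 687/11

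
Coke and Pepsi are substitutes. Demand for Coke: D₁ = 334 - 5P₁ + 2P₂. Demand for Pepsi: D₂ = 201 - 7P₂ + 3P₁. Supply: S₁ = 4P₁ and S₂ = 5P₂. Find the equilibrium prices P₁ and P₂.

Market 1: 334 - 5P₁ + 2P₂ = 4P₁ → 9P₁ - 2P₂ = 334.
Market 2: 12P₂ - 3P₁ = 201.
Eliminating P₂: 12×(1) + 2×(2) gives 102P₁ = 4410, so P₁ = 735/17.
Back-substitute into (2): P₂ = (201 + 3×735/17) / 12 = 937/34.

P₁ = 735/17, P₂ = 937/34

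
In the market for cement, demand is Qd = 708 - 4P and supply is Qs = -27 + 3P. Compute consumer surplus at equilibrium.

Equilibrium: 708 - 4P = -27 + 3P gives P* = 105, Q* = 288.
Demand choke price (Qd = 0): P = 177.
CS = ½(177 − 105)(288) = 10368.

Consumer surplus = 10368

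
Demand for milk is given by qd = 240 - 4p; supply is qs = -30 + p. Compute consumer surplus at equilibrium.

Equilibrium: 240 - 4p = -30 + p gives p* = 54, q* = 24.
Demand choke price (qd = 0): p = 60.
CS = ½(60 − 54)(24) = 72.

Consumer surplus = 72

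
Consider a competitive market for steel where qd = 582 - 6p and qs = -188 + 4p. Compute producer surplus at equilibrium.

Equilibrium: 582 - 6p = -188 + 4p gives p* = 77, q* = 120.
Supply starts at p = 47 (where qs = 0).
PS = ½(77 − 47)(120) = 1800.

Producer surplus = 1800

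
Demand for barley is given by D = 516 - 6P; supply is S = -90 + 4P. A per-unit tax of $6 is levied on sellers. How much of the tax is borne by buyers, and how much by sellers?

Buyers bear $2.4, sellers bear $3.6

Pre-tax equilibrium: P* = 60.6, Q* = 152.4.
Tax on sellers shifts supply to S = -90 + 4(P − 6) = -114 + 4P.
516 - 6P = -114 + 4P gives buyer price Pb = 63; sellers receive Ps = 63 − 6 = 57.
New quantity: Q = 516 − 6(63) = 138.
Buyer burden = 63 − 60.6 = 2.4; seller burden = 60.6 − 57 = 3.6.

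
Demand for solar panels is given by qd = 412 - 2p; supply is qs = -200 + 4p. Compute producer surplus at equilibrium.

Equilibrium: 412 - 2p = -200 + 4p gives p* = 102, q* = 208.
Supply starts at p = 50 (where qs = 0).
PS = ½(102 − 50)(208) = 5408.

Producer surplus = 5408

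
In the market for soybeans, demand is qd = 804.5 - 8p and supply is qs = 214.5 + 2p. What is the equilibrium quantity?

Set qd = qs: 804.5 - 8p = 214.5 + 2p.
590 = 10p, so p* = 59.
q* = 804.5 − 8(59) = 332.5.

q* = 332.5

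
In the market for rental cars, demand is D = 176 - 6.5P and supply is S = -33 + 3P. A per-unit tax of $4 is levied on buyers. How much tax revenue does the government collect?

Pre-tax equilibrium: P* = 22, Q* = 33.
Tax on buyers shifts demand to D = 176 − 6.5(P + 4) = 150 - 6.5P.
150 - 6.5P = -33 + 3P gives seller price Ps = 366/19; buyers pay Pb = 366/19 + 4 = 442/19.
New quantity: Q = 176 − 6.5(442/19) = 471/19.
Revenue = 4 × 471/19 = 1884/19.

Tax revenue = 1884/19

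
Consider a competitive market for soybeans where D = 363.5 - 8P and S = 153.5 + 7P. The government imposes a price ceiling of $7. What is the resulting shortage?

Equilibrium price would be P* = 14, so the ceiling at 7 binds.
At P = 7: D = 363.5 − 8(7) = 307.5, S = 153.5 + 7(7) = 202.5.
Shortage = 307.5 − 202.5 = 105.

Shortage = 105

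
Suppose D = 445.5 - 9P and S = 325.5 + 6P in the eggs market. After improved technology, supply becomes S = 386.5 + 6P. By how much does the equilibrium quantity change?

ΔQ = 36.6

Original equilibrium: P* = 8, Q* = 373.5.
New equilibrium: 445.5 - 9P = 386.5 + 6P, so 59 = 15P and P' = 59/15; Q' = 445.5 − 9(59/15) = 410.1.
Change in quantity: 410.1 − 373.5 = 36.6.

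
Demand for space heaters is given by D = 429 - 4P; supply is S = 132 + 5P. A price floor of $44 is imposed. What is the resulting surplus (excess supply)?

Surplus = 99

Equilibrium price would be P* = 33, so the floor at 44 binds.
At P = 44: D = 253, S = 352.
Surplus = 352 − 253 = 99.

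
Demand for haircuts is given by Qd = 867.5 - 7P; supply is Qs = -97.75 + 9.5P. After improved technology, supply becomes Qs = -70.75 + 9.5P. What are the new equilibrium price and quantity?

P' = 1251/22, Q' = 5164/11

Original equilibrium: P* = 58.5, Q* = 458.
New equilibrium: 867.5 - 7P = -70.75 + 9.5P, so 938.25 = 16.5P and P' = 1251/22; Q' = 867.5 − 7(1251/22) = 5164/11.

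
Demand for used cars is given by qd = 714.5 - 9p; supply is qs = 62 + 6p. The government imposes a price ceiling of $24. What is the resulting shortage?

Equilibrium price would be p* = 43.5, so the ceiling at 24 binds.
At p = 24: qd = 714.5 − 9(24) = 498.5, qs = 62 + 6(24) = 206.
Shortage = 498.5 − 206 = 292.5.

Shortage = 292.5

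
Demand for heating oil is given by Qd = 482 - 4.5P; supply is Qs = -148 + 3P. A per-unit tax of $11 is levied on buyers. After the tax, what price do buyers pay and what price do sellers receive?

Pre-tax equilibrium: P* = 84, Q* = 104.
Tax on buyers shifts demand to Qd = 482 − 4.5(P + 11) = 432.5 - 4.5P.
432.5 - 4.5P = -148 + 3P gives seller price Ps = 77.4; buyers pay Pb = 77.4 + 11 = 88.4.
New quantity: Q = 482 − 4.5(88.4) = 84.2.

Buyers pay $88.4, sellers receive $77.4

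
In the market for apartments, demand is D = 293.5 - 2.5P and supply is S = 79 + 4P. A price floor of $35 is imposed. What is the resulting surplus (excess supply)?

Surplus = 13

Equilibrium price would be P* = 33, so the floor at 35 binds.
At P = 35: D = 206, S = 219.
Surplus = 219 − 206 = 13.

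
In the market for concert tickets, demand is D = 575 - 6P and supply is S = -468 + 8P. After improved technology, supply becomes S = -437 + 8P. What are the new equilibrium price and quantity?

P' = 506/7, Q' = 989/7

Original equilibrium: P* = 74.5, Q* = 128.
New equilibrium: 575 - 6P = -437 + 8P, so 1012 = 14P and P' = 506/7; Q' = 575 − 6(506/7) = 989/7.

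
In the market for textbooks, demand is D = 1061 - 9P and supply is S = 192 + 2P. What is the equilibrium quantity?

Q* = 350

Set D = S: 1061 - 9P = 192 + 2P.
869 = 11P, so P* = 79.
Q* = 1061 − 9(79) = 350.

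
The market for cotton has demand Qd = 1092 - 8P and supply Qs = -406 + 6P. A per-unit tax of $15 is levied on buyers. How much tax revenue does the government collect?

Tax revenue = 19380/7

Pre-tax equilibrium: P* = 107, Q* = 236.
Tax on buyers shifts demand to Qd = 1092 − 8(P + 15) = 972 - 8P.
972 - 8P = -406 + 6P gives seller price Ps = 689/7; buyers pay Pb = 689/7 + 15 = 794/7.
New quantity: Q = 1092 − 8(794/7) = 1292/7.
Revenue = 15 × 1292/7 = 19380/7.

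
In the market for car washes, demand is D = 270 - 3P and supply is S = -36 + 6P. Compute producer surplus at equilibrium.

Producer surplus = 2352

Equilibrium: 270 - 3P = -36 + 6P gives P* = 34, Q* = 168.
Supply starts at P = 6 (where S = 0).
PS = ½(34 − 6)(168) = 2352.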